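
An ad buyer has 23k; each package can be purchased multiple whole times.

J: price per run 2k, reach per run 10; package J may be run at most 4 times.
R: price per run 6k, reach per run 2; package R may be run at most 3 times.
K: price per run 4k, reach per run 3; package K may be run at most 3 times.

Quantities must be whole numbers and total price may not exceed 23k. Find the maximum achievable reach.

4×J, 1×R, and 2×K: price 22 ≤ 23, reach 4·10 + 1·2 + 2·3 = 48.
4×J and 3×K: price 20 ≤ 23, reach 4·10 + 3·3 = 49.
Best is 49.

49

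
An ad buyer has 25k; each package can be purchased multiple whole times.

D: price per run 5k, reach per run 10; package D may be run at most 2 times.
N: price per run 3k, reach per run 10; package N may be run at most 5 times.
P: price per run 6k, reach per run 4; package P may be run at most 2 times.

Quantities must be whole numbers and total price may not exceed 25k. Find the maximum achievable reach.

70

This is a bounded integer knapsack.
N has the best ratio (10/3); taking only N gives at most 5×10 = 50 (stopped by the supply cap of 5).
Mixing does better — 2×D and 5×N: price 25 ≤ 25, reach 2·10 + 5·10 = 70.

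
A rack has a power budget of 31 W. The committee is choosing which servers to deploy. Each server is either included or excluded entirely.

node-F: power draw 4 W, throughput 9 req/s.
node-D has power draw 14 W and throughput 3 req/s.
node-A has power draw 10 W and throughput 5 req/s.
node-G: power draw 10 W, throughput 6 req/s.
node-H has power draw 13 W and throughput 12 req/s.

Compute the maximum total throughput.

27

node-F + node-G + node-H: power draw 4 + 10 + 13 = 27 ≤ 31, throughput 9 + 6 + 12 = 27.
node-F + node-A + node-H: power draw 4 + 10 + 13 = 27 ≤ 31, throughput 9 + 5 + 12 = 26.
node-F + node-D + node-H: power draw 4 + 14 + 13 = 31 ≤ 31, throughput 9 + 3 + 12 = 24.
Best is node-F, node-G, and node-H with total throughput 27.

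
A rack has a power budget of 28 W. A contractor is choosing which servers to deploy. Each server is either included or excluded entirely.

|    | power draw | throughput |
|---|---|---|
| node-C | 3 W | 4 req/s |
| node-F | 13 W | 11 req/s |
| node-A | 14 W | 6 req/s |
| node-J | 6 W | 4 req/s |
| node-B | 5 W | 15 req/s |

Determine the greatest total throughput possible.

Allowing fractional choices, the relaxed optimum would be about 34.4, but servers are indivisible.
node-C + node-F + node-B: power draw 3 + 13 + 5 = 21 ≤ 28, throughput 4 + 11 + 15 = 30.
node-C + node-F + node-J + node-B: power draw 3 + 13 + 6 + 5 = 27 ≤ 28, throughput 4 + 11 + 4 + 15 = 34.
node-F + node-J + node-B: power draw 13 + 6 + 5 = 24 ≤ 28, throughput 11 + 4 + 15 = 30.
Best is node-C, node-F, node-J, and node-B with total throughput 34.

34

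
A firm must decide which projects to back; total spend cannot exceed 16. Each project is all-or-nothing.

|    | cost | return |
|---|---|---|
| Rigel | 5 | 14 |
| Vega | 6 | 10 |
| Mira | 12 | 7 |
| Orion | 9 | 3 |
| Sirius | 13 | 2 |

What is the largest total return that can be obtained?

24

Rigel: cost 5 ≤ 16, return 14.
Rigel + Vega: cost 5 + 6 = 11 ≤ 16, return 14 + 10 = 24.
Rigel + Orion: cost 5 + 9 = 14 ≤ 16, return 14 + 3 = 17.
Best is Rigel and Vega with total return 24.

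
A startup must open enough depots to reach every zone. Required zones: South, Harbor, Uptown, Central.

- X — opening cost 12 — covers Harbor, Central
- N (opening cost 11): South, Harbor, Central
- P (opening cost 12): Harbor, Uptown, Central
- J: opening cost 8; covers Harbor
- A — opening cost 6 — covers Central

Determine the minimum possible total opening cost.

Choose N and P: together they cover South, Harbor, Uptown, Central — every zone.
Total opening cost: 11 + 12 = 23.

23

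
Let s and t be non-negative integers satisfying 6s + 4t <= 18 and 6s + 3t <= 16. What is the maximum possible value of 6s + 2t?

14

(s,t)=(2,1): 6·2+4·1=16≤18, 6·2+3·1=15≤16, objective 14.
(s,t)=(2,0): 6·2+4·0=12≤18, 6·2+3·0=12≤16, objective 12.
(s,t)=(1,2): 6·1+4·2=14≤18, 6·1+3·2=12≤16, objective 10.
Maximum is 14 at (s,t)=(2,1).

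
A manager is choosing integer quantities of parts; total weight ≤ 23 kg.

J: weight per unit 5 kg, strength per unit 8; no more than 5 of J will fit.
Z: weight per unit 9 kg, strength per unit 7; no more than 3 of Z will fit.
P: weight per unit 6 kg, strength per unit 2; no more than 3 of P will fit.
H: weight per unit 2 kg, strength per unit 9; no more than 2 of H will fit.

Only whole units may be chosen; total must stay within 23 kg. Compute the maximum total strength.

42

H has the best ratio (9/2); taking only H gives at most 2×9 = 18 (stopped by the supply cap of 2).
Mixing does better — 3×J and 2×H: weight 19 ≤ 23, strength 3·8 + 2·9 = 42.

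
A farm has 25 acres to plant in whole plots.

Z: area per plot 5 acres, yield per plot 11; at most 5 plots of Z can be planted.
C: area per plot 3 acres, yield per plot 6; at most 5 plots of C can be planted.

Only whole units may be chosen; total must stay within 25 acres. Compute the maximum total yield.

This is a bounded integer knapsack.
5×Z: area 25 ≤ 25, yield 5·11 = 55.
2×Z and 5×C: area 25 ≤ 25, yield 2·11 + 5·6 = 52.
Best is 55.

55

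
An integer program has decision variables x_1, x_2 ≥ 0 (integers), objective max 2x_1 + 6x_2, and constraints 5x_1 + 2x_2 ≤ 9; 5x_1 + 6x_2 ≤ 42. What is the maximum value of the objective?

24

(x_1,x_2)=(0,4) is feasible, giving 24.
(x_1,x_2)=(0,3) is feasible, giving 18.
The best lattice point is (0,4), giving 24.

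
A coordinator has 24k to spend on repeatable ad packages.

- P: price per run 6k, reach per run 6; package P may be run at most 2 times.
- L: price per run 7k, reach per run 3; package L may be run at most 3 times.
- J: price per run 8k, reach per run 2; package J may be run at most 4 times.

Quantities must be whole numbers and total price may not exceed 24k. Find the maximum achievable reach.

15

This is a bounded integer knapsack.
2×P and 1×L: price 19 ≤ 24, reach 2·6 + 1·3 = 15.
2×P and 1×J: price 20 ≤ 24, reach 2·6 + 1·2 = 14.
Best is 15.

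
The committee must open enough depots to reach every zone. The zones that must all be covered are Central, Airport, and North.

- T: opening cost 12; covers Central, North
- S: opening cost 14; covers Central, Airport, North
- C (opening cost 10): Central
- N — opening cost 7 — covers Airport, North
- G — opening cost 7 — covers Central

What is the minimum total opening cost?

14

S alone covers Central, Airport, North — every zone.
Total opening cost: 14.
No cover costs less than 14.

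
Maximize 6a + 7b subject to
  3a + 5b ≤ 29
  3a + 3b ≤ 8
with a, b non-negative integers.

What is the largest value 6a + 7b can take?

14

(a,b)=(0,2): 3·0+5·2=10≤29, 3·0+3·2=6≤8, objective 14.
(a,b)=(1,1): 3·1+5·1=8≤29, 3·1+3·1=6≤8, objective 13.
(a,b)=(0,1): 3·0+5·1=5≤29, 3·0+3·1=3≤8, objective 7.
The best lattice point is (0,2), giving 14.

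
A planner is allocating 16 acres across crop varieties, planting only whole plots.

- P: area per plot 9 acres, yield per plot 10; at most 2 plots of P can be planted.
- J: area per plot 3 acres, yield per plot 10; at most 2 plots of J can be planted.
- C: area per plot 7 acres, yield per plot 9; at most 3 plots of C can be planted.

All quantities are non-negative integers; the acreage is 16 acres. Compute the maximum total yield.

30

This is a bounded integer knapsack.
J has the best ratio (10/3); taking only J gives at most 2×10 = 20 (stopped by the supply cap of 2).
Mixing does better — 1×P and 2×J: area 15 ≤ 16, yield 1·10 + 2·10 = 30.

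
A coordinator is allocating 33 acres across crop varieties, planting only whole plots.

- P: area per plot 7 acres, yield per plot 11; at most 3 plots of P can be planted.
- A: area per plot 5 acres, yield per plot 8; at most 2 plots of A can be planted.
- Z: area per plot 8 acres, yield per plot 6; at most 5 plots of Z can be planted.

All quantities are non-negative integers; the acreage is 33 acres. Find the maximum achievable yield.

49

This is a bounded integer knapsack.
A has the best ratio (8/5); taking only A gives at most 2×8 = 16 (stopped by the supply cap of 2).
Mixing does better — 3×P and 2×A: area 31 ≤ 33, yield 3·11 + 2·8 = 49.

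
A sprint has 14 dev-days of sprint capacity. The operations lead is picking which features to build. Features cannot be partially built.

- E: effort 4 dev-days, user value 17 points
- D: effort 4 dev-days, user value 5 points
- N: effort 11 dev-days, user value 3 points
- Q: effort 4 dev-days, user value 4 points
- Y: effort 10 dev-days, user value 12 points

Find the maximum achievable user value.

Treat it as a binary knapsack problem.
Take E and Y: effort 4 + 10 = 14 ≤ 14, user value 17 + 12 = 29.
No other feasible combination does better.

29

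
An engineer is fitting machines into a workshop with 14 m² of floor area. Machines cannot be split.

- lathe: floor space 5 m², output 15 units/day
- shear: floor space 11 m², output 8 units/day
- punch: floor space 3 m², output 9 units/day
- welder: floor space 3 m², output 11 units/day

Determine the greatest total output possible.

lathe + welder: floor space 5 + 3 = 8 ≤ 14, output 15 + 11 = 26.
lathe + punch + welder: floor space 5 + 3 + 3 = 11 ≤ 14, output 15 + 9 + 11 = 35.
Best is lathe, punch, and welder with total output 35.

35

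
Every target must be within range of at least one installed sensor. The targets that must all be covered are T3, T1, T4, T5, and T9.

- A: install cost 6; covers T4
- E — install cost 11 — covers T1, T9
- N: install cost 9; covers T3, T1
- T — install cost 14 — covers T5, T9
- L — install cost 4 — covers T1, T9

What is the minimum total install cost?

29

The greedy cost-per-new-target heuristic would pick L, A, N, and T for 33, but a cheaper cover exists.
Choose A, N, and T: together they cover T3, T1, T4, T5, T9 — every target.
Total install cost: 6 + 9 + 14 = 29.
No cover costs less than 29.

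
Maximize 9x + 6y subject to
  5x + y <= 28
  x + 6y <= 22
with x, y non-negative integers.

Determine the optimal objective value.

57

Relaxing integrality, the LP optimum is 62.28 at (x,y) = (5.03, 2.83), which is not an integer point.
(x,y)=(5,2) is feasible, giving 57.
(x,y)=(4,3) is feasible, giving 54.
(x,y)=(5,1) is feasible, giving 51.
(x,y)=(4,2) is feasible, giving 48.
The best lattice point is (5,2), giving 57.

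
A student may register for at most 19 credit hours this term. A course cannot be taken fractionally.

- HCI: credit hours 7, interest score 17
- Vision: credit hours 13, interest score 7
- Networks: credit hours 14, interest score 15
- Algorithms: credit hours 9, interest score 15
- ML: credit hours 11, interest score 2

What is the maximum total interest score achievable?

32

Take HCI and Algorithms: credit hours 7 + 9 = 16 ≤ 19, interest score 17 + 15 = 32.
No other feasible combination does better.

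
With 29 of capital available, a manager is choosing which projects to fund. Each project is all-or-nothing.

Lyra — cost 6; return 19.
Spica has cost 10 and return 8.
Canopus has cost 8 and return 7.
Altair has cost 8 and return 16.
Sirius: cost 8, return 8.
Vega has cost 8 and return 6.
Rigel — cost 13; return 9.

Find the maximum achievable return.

Allowing fractional choices, the relaxed optimum would be about 49.1, but projects are indivisible.
Lyra + Altair + Sirius: cost 6 + 8 + 8 = 22 ≤ 29, return 19 + 16 + 8 = 43.
Lyra + Altair + Rigel: cost 6 + 8 + 13 = 27 ≤ 29, return 19 + 16 + 9 = 44.
Best is Lyra, Altair, and Rigel with total return 44.

44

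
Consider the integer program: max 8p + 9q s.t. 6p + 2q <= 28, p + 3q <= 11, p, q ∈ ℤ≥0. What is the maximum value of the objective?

The continuous relaxation peaks at (3.88, 2.38) with value 52.38; rounding to a feasible lattice point costs some objective.
(p,q)=(4,2): 6·4+2·2=28≤28, 1·4+3·2=10≤11, objective 50.
(p,q)=(2,3): 6·2+2·3=18≤28, 1·2+3·3=11≤11, objective 43.
(p,q)=(3,2): 6·3+2·2=22≤28, 1·3+3·2=9≤11, objective 42.
Maximum is 50 at (p,q)=(4,2).

50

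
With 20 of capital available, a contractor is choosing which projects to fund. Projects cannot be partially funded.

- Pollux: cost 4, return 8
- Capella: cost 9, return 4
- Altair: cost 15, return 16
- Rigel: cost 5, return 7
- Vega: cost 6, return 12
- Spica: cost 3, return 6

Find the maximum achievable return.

33

Pollux + Rigel + Vega: cost 4 + 5 + 6 = 15 ≤ 20, return 8 + 7 + 12 = 27.
Pollux + Rigel + Vega + Spica: cost 4 + 5 + 6 + 3 = 18 ≤ 20, return 8 + 7 + 12 + 6 = 33.
Best is Pollux, Rigel, Vega, and Spica with total return 33.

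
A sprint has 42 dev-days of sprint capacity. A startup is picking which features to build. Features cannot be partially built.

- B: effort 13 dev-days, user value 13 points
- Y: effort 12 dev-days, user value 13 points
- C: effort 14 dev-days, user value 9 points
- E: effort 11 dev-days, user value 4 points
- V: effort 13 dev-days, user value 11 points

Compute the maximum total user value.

Treat it as a binary knapsack problem.
Allowing fractional choices, the relaxed optimum would be about 39.6, but features are indivisible.
B + Y + C: effort 13 + 12 + 14 = 39 ≤ 42, user value 13 + 13 + 9 = 35.
B + Y + V: effort 13 + 12 + 13 = 38 ≤ 42, user value 13 + 13 + 11 = 37.
Best is B, Y, and V with total user value 37.

37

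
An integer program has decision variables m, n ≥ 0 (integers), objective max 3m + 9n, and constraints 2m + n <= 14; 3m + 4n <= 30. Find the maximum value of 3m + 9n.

63

Relaxing integrality, the LP optimum is 67.50 at (m,n) = (0, 7.5), which is not an integer point.
(m,n)=(0,7) is feasible, giving 63.
(m,n)=(1,6) is feasible, giving 57.
(m,n)=(0,6) is feasible, giving 54.
The best lattice point is (0,7), giving 63.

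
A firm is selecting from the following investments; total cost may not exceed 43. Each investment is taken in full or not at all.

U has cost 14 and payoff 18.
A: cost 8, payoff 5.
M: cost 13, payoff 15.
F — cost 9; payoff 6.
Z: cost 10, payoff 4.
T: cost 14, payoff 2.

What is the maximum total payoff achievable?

39

U + A + M: cost 14 + 8 + 13 = 35 ≤ 43, payoff 18 + 5 + 15 = 38.
U + M + F: cost 14 + 13 + 9 = 36 ≤ 43, payoff 18 + 15 + 6 = 39.
Best is U, M, and F with total payoff 39.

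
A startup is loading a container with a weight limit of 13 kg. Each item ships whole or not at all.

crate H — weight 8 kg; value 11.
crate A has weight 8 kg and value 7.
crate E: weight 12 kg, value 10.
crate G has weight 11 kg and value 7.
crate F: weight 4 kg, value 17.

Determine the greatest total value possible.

28

This is a 0-1 knapsack instance.
Allowing fractional choices, the relaxed optimum would be about 28.9, but items are indivisible.
crate A + crate F: weight 8 + 4 = 12 ≤ 13, value 7 + 17 = 24.
crate H + crate F: weight 8 + 4 = 12 ≤ 13, value 11 + 17 = 28.
Best is crate H and crate F with total value 28.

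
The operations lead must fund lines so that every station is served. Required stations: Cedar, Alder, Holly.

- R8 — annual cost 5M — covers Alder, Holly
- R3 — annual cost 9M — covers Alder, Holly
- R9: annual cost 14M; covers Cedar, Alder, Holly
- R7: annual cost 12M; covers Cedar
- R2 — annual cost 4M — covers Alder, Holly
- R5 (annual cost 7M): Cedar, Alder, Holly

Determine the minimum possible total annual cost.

7

R5 alone covers Cedar, Alder, Holly — every station.
Total annual cost: 7.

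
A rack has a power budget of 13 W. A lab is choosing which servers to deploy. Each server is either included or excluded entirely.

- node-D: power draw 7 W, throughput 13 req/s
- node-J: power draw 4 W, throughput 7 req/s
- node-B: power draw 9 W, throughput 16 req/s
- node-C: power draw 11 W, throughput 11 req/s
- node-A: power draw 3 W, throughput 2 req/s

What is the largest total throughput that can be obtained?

This is a 0-1 knapsack instance.
node-J + node-B: power draw 4 + 9 = 13 ≤ 13, throughput 7 + 16 = 23.
node-D + node-J: power draw 7 + 4 = 11 ≤ 13, throughput 13 + 7 = 20.
node-B + node-A: power draw 9 + 3 = 12 ≤ 13, throughput 16 + 2 = 18.
Best is node-J and node-B with total throughput 23.

23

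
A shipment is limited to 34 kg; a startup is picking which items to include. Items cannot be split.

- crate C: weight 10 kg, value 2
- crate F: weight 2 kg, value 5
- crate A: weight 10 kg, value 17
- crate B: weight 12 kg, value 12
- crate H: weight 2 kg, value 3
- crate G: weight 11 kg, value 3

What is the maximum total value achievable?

This is an integer program with binary decision variables.
Allowing fractional choices, the relaxed optimum would be about 39.2, but items are indivisible.
crate C + crate F + crate A + crate B: weight 10 + 2 + 10 + 12 = 34 ≤ 34, value 2 + 5 + 17 + 12 = 36.
crate F + crate A + crate B + crate H: weight 2 + 10 + 12 + 2 = 26 ≤ 34, value 5 + 17 + 12 + 3 = 37.
Best is crate F, crate A, crate B, and crate H with total value 37.

37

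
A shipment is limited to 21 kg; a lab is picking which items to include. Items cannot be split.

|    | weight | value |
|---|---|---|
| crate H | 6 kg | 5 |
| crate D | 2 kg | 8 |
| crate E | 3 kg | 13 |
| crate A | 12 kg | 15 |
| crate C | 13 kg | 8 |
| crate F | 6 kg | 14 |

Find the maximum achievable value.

42

This is a 0-1 knapsack instance.
Take crate E, crate A, and crate F: weight 3 + 12 + 6 = 21 ≤ 21, value 13 + 15 + 14 = 42.
No other feasible combination does better.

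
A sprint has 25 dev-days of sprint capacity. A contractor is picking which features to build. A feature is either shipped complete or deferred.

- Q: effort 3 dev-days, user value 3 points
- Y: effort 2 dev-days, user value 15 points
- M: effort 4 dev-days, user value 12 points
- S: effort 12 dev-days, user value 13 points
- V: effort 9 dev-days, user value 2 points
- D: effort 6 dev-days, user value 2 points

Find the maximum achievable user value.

43

This is a 0-1 knapsack instance.
Take Q, Y, M, and S: effort 3 + 2 + 4 + 12 = 21 ≤ 25, user value 3 + 15 + 12 + 13 = 43.
No other feasible combination does better.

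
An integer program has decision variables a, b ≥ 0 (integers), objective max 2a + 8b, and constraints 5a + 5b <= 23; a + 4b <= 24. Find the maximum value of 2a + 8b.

Relaxing integrality, the LP optimum is 36.80 at (a,b) = (0, 4.6), which is not an integer point.
(a,b)=(0,4): 5·0+5·4=20≤23, 1·0+4·4=16≤24, objective 32.
(a,b)=(1,3): 5·1+5·3=20≤23, 1·1+4·3=13≤24, objective 26.
(a,b)=(0,3): 5·0+5·3=15≤23, 1·0+4·3=12≤24, objective 24.
The best lattice point is (0,4), giving 32.

32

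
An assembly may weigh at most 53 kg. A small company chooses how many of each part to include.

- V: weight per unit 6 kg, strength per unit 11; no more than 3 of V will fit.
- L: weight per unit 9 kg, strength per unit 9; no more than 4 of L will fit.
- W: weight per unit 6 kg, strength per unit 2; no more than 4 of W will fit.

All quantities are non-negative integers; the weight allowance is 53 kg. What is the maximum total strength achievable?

62

Take 3×V, 3×L, and 1×W: weight 51 ≤ 53, strength 3·11 + 3·9 + 1·2 = 62.
V has the best ratio (11/6) and is taken to its limit of 3; remaining capacity is filled optimally with the others.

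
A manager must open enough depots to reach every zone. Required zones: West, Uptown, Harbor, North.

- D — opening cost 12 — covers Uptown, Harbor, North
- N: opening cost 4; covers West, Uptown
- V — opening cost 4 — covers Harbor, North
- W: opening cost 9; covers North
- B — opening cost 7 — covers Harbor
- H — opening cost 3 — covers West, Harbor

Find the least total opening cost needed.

Choose N and V: together they cover West, Uptown, Harbor, North — every zone.
Total opening cost: 4 + 4 = 8.

8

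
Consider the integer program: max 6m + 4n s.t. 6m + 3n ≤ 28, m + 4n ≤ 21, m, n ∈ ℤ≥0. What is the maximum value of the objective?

(m,n)=(3,3): 6·3+3·3=27≤28, 1·3+4·3=15≤21, objective 30.
(m,n)=(2,4): 6·2+3·4=24≤28, 1·2+4·4=18≤21, objective 28.
(m,n)=(1,5): 6·1+3·5=21≤28, 1·1+4·5=21≤21, objective 26.
The best lattice point is (3,3), giving 30.

30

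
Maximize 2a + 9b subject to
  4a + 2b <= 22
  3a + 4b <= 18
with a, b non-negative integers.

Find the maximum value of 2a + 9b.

Relaxing integrality, the LP optimum is 40.50 at (a,b) = (0, 4.5), which is not an integer point.
(a,b)=(0,4): 4·0+2·4=8≤22, 3·0+4·4=16≤18, objective 36.
(a,b)=(1,3): 4·1+2·3=10≤22, 3·1+4·3=15≤18, objective 29.
(a,b)=(0,3): 4·0+2·3=6≤22, 3·0+4·3=12≤18, objective 27.
The best lattice point is (0,4), giving 36.

36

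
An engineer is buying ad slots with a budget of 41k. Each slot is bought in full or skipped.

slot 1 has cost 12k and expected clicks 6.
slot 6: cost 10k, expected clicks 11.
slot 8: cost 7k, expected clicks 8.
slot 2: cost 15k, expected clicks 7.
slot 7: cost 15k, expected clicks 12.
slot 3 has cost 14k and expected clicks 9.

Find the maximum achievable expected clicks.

32

Allowing fractional choices, the relaxed optimum would be about 36.8, but ad slots are indivisible.
slot 6 + slot 2 + slot 7: cost 10 + 15 + 15 = 40 ≤ 41, expected clicks 11 + 7 + 12 = 30.
slot 6 + slot 7 + slot 3: cost 10 + 15 + 14 = 39 ≤ 41, expected clicks 11 + 12 + 9 = 32.
slot 6 + slot 8 + slot 7: cost 10 + 7 + 15 = 32 ≤ 41, expected clicks 11 + 8 + 12 = 31.
Best is slot 6, slot 7, and slot 3 with total expected clicks 32.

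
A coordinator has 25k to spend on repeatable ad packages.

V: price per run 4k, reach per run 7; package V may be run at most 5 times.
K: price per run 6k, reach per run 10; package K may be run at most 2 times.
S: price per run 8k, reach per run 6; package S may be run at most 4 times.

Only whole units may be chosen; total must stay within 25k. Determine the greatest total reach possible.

This is a bounded integer knapsack.
4×V and 1×K: price 22 ≤ 25, reach 4·7 + 1·10 = 38.
3×V and 2×K: price 24 ≤ 25, reach 3·7 + 2·10 = 41.
Best is 41.

41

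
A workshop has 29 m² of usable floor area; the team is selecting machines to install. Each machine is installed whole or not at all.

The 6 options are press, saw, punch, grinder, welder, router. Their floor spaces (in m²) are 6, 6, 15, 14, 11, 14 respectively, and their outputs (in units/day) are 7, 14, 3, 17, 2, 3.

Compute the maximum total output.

38

This is a 0-1 knapsack instance.
Take press, saw, and grinder: floor space 6 + 6 + 14 = 26 ≤ 29, output 7 + 14 + 17 = 38.
No other feasible combination does better.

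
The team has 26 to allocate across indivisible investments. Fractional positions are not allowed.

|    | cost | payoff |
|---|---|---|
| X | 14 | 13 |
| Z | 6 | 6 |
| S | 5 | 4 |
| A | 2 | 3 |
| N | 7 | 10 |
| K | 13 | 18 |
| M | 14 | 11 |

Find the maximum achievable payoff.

Allowing fractional choices, the relaxed optimum would be about 35.0, but investments are indivisible.
A + N + K: cost 2 + 7 + 13 = 22 ≤ 26, payoff 3 + 10 + 18 = 31.
S + N + K: cost 5 + 7 + 13 = 25 ≤ 26, payoff 4 + 10 + 18 = 32.
Z + N + K: cost 6 + 7 + 13 = 26 ≤ 26, payoff 6 + 10 + 18 = 34.
Best is Z, N, and K with total payoff 34.

34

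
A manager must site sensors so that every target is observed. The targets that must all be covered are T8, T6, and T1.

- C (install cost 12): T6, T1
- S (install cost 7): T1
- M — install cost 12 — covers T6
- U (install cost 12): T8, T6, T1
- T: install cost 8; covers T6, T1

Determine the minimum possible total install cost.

This is a weighted set-cover instance.
U alone covers T8, T6, T1 — every target.
Total install cost: 12.
No cover costs less than 12.

12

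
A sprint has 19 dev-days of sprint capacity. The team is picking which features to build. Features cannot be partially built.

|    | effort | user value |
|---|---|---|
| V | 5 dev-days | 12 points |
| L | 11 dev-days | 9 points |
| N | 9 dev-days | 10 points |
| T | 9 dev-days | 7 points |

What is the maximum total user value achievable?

Allowing fractional choices, the relaxed optimum would be about 26.1, but features are indivisible.
V + T: effort 5 + 9 = 14 ≤ 19, user value 12 + 7 = 19.
V + N: effort 5 + 9 = 14 ≤ 19, user value 12 + 10 = 22.
V + L: effort 5 + 11 = 16 ≤ 19, user value 12 + 9 = 21.
Best is V and N with total user value 22.

22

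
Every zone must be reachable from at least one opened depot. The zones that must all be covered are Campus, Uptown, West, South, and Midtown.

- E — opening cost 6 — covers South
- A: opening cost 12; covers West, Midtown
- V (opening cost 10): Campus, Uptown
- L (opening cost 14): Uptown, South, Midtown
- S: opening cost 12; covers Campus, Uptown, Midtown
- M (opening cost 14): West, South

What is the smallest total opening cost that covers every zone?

The greedy cost-per-new-zone heuristic would pick S, E, and A for 30, but a cheaper cover exists.
Choose S and M: together they cover Campus, Uptown, West, South, Midtown — every zone.
Total opening cost: 12 + 14 = 26.
No cover costs less than 26.

26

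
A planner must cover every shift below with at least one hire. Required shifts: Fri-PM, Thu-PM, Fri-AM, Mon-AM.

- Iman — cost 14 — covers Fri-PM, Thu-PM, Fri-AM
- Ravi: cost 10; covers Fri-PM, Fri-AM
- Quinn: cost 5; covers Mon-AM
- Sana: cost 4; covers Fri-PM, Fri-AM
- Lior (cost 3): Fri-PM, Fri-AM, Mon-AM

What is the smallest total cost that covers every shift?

17

This is a weighted set-cover instance.
Choose Iman and Lior: together they cover Fri-PM, Thu-PM, Fri-AM, Mon-AM — every shift.
Total cost: 14 + 3 = 17.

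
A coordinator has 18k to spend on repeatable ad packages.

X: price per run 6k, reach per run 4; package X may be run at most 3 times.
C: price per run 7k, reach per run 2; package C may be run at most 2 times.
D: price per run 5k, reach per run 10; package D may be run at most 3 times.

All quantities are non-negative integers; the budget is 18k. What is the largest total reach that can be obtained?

30

This is a bounded integer knapsack.
1×X and 2×D: price 16 ≤ 18, reach 1·4 + 2·10 = 24.
3×D: price 15 ≤ 18, reach 3·10 = 30.
Best is 30.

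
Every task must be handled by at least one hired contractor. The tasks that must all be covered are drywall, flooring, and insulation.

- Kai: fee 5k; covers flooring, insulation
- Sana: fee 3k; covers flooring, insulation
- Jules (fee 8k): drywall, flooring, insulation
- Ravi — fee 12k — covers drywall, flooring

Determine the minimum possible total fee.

8

Jules alone covers drywall, flooring, insulation — every task.
Total fee: 8.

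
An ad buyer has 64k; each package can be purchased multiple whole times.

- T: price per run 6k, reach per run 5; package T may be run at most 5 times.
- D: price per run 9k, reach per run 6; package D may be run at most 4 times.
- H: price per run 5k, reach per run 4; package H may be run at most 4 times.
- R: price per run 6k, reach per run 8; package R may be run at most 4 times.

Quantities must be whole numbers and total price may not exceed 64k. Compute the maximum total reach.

This is a bounded integer knapsack.
R has the best ratio (8/6); taking only R gives at most 4×8 = 32 (stopped by the supply cap of 4).
Mixing does better — 5×T, 2×H, and 4×R: price 64 ≤ 64, reach 5·5 + 2·4 + 4·8 = 65.

65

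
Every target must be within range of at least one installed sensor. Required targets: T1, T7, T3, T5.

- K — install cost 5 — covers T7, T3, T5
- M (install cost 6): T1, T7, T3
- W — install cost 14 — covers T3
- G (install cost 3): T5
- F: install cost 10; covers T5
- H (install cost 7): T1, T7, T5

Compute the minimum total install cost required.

9

The greedy cost-per-new-target heuristic would pick K and M for 11, but a cheaper cover exists.
Choose M and G: together they cover T1, T7, T3, T5 — every target.
Total install cost: 6 + 3 = 9.
No cover costs less than 9.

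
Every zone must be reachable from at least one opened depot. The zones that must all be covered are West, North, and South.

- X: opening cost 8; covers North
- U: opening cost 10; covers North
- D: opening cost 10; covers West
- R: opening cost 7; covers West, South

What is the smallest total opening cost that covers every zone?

Choose X and R: together they cover West, North, South — every zone.
Total opening cost: 8 + 7 = 15.
No cover costs less than 15.

15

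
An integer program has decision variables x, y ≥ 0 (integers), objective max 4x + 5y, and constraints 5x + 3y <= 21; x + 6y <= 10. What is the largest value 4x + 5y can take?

17

(x,y)=(3,1): 5·3+3·1=18≤21, 1·3+6·1=9≤10, objective 17.
(x,y)=(4,0): 5·4+3·0=20≤21, 1·4+6·0=4≤10, objective 16.
(x,y)=(2,1): 5·2+3·1=13≤21, 1·2+6·1=8≤10, objective 13.
The best lattice point is (3,1), giving 17.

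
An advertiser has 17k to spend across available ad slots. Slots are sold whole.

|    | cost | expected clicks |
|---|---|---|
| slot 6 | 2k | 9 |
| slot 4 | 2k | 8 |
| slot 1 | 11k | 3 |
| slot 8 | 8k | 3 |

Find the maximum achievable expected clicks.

slot 6 + slot 4: cost 2 + 2 = 4 ≤ 17, expected clicks 9 + 8 = 17.
slot 6 + slot 4 + slot 8: cost 2 + 2 + 8 = 12 ≤ 17, expected clicks 9 + 8 + 3 = 20.
slot 6 + slot 4 + slot 1: cost 2 + 2 + 11 = 15 ≤ 17, expected clicks 9 + 8 + 3 = 20.
The maximum expected clicks is 20; one optimal choice is slot 6, slot 4, and slot 8.

20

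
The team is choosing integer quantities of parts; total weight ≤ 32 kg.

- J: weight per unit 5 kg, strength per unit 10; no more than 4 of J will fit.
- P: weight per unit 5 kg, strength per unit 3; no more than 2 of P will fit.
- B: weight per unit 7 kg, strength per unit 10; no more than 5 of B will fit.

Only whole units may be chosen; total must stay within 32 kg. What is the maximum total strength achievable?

J has the best ratio (10/5); taking only J gives at most 4×10 = 40 (stopped by the supply cap of 4).
Mixing does better — 4×J, 1×P, and 1×B: weight 32 ≤ 32, strength 4·10 + 1·3 + 1·10 = 53.

53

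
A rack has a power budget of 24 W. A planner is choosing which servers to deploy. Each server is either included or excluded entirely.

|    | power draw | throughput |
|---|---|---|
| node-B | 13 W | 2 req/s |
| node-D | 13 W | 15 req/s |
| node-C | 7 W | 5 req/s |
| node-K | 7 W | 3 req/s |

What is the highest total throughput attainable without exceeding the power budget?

Take node-D and node-C: power draw 13 + 7 = 20 ≤ 24, throughput 15 + 5 = 20.
No other feasible combination does better.

20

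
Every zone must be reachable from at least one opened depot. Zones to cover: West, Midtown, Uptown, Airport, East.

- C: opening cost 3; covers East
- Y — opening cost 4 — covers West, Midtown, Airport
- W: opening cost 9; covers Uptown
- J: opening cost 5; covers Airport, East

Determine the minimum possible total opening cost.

Choose C, Y, and W: together they cover West, Midtown, Uptown, Airport, East — every zone.
Total opening cost: 3 + 4 + 9 = 16.
No cover costs less than 16.

16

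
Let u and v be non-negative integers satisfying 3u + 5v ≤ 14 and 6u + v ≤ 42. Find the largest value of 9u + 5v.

(u,v)=(4,0) is feasible, giving 36.
(u,v)=(3,1) is feasible, giving 32.
(u,v)=(3,0) is feasible, giving 27.
Maximum is 36 at (u,v)=(4,0).

36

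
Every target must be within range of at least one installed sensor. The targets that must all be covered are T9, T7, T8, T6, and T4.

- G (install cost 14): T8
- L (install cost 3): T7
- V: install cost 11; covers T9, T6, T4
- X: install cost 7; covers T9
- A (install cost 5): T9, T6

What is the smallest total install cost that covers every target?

28

Choose G, L, and V: together they cover T9, T7, T8, T6, T4 — every target.
Total install cost: 14 + 3 + 11 = 28.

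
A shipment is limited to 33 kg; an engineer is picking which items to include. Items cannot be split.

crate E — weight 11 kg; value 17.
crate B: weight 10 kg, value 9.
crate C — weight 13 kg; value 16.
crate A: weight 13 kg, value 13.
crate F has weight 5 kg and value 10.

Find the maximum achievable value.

43

Allowing fractional choices, the relaxed optimum would be about 47.0, but items are indivisible.
crate E + crate A + crate F: weight 11 + 13 + 5 = 29 ≤ 33, value 17 + 13 + 10 = 40.
crate E + crate C + crate F: weight 11 + 13 + 5 = 29 ≤ 33, value 17 + 16 + 10 = 43.
crate C + crate A + crate F: weight 13 + 13 + 5 = 31 ≤ 33, value 16 + 13 + 10 = 39.
Best is crate E, crate C, and crate F with total value 43.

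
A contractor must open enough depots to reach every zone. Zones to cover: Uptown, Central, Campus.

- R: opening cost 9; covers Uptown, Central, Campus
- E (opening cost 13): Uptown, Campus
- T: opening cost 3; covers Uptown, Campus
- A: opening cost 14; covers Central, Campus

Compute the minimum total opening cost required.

9

The greedy cost-per-new-zone heuristic would pick T and R for 12, but a cheaper cover exists.
R alone covers Uptown, Central, Campus — every zone.
Total opening cost: 9.
No cover costs less than 9.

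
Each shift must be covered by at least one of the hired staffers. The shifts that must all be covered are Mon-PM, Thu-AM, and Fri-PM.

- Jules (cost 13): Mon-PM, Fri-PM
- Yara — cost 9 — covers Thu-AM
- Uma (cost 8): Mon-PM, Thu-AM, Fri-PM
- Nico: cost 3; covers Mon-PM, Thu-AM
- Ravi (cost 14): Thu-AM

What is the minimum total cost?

Uma alone covers Mon-PM, Thu-AM, Fri-PM — every shift.
Total cost: 8.

8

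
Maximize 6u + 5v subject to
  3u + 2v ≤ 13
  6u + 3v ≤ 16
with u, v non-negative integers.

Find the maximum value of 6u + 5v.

(u,v)=(0,5) is feasible, giving 25.
(u,v)=(0,4) is feasible, giving 20.
The best lattice point is (0,5), giving 25.

25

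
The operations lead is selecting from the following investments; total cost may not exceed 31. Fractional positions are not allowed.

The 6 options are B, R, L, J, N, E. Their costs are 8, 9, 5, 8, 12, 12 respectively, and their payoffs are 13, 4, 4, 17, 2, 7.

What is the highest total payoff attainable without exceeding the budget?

38

Treat it as a binary knapsack problem.
Allowing fractional choices, the relaxed optimum would be about 39.8, but investments are indivisible.
B + R + L + J: cost 8 + 9 + 5 + 8 = 30 ≤ 31, payoff 13 + 4 + 4 + 17 = 38.
B + J + E: cost 8 + 8 + 12 = 28 ≤ 31, payoff 13 + 17 + 7 = 37.
Best is B, R, L, and J with total payoff 38.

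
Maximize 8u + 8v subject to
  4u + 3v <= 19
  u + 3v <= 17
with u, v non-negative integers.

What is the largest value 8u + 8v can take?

48

Relaxing integrality, the LP optimum is 48.89 at (u,v) = (0.667, 5.44), which is not an integer point.
(u,v)=(1,5): 4·1+3·5=19≤19, 1·1+3·5=16≤17, objective 48.
(u,v)=(1,4): 4·1+3·4=16≤19, 1·1+3·4=13≤17, objective 40.
(u,v)=(0,5): 4·0+3·5=15≤19, 1·0+3·5=15≤17, objective 40.
Maximum is 48 at (u,v)=(1,5).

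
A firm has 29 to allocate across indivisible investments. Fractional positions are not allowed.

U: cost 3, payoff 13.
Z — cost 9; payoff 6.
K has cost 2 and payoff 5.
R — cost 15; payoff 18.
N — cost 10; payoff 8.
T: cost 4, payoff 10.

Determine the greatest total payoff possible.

46

Allowing fractional choices, the relaxed optimum would be about 50.0, but investments are indivisible.
U + Z + K + N + T: cost 3 + 9 + 2 + 10 + 4 = 28 ≤ 29, payoff 13 + 6 + 5 + 8 + 10 = 42.
U + Z + K + R: cost 3 + 9 + 2 + 15 = 29 ≤ 29, payoff 13 + 6 + 5 + 18 = 42.
U + K + R + T: cost 3 + 2 + 15 + 4 = 24 ≤ 29, payoff 13 + 5 + 18 + 10 = 46.
Best is U, K, R, and T with total payoff 46.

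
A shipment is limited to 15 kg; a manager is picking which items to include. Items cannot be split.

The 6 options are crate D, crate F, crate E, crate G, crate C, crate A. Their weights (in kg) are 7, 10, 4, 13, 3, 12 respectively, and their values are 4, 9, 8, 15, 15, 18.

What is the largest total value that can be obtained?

Treat it as a binary knapsack problem.
Allowing fractional choices, the relaxed optimum would be about 35.0, but items are indivisible.
crate C + crate A: weight 3 + 12 = 15 ≤ 15, value 15 + 18 = 33.
crate D + crate E + crate C: weight 7 + 4 + 3 = 14 ≤ 15, value 4 + 8 + 15 = 27.
Best is crate C and crate A with total value 33.

33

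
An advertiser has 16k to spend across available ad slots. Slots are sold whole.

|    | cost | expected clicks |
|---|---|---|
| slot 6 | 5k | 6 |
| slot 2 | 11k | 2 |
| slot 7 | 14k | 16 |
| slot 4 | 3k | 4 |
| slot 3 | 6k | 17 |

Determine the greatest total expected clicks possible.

27

Allowing fractional choices, the relaxed optimum would be about 29.3, but ad slots are indivisible.
slot 4 + slot 3: cost 3 + 6 = 9 ≤ 16, expected clicks 4 + 17 = 21.
slot 6 + slot 4 + slot 3: cost 5 + 3 + 6 = 14 ≤ 16, expected clicks 6 + 4 + 17 = 27.
slot 6 + slot 3: cost 5 + 6 = 11 ≤ 16, expected clicks 6 + 17 = 23.
Best is slot 6, slot 4, and slot 3 with total expected clicks 27.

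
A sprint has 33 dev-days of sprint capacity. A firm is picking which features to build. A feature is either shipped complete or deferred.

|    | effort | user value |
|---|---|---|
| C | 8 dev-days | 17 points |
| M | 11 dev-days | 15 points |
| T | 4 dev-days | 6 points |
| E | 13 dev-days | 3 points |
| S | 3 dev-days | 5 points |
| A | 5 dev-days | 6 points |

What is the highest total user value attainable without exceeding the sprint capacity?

49

Allowing fractional choices, the relaxed optimum would be about 49.5, but features are indivisible.
C + M + T + S: effort 8 + 11 + 4 + 3 = 26 ≤ 33, user value 17 + 15 + 6 + 5 = 43.
C + M + T + A: effort 8 + 11 + 4 + 5 = 28 ≤ 33, user value 17 + 15 + 6 + 6 = 44.
C + M + T + S + A: effort 8 + 11 + 4 + 3 + 5 = 31 ≤ 33, user value 17 + 15 + 6 + 5 + 6 = 49.
Best is C, M, T, S, and A with total user value 49.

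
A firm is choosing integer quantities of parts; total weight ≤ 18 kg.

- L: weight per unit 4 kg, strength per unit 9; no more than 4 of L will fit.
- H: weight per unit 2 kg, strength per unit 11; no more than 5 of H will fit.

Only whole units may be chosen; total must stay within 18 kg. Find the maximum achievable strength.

73

This is a bounded integer knapsack.
1×L and 5×H: weight 14 ≤ 18, strength 1·9 + 5·11 = 64.
2×L and 5×H: weight 18 ≤ 18, strength 2·9 + 5·11 = 73.
Best is 73.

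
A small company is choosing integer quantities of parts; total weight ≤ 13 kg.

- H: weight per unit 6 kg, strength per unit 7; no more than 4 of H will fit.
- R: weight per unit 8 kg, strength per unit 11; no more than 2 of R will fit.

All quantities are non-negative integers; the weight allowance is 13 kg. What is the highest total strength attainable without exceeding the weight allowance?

R has the best ratio (11/8); taking only R gives at most 1×11 = 11 (stopped by the weight limit).
Mixing does better — 2×H: weight 12 ≤ 13, strength 2·7 = 14.

14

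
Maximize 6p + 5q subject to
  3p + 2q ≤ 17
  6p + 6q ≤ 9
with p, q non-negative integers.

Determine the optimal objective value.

6

The continuous relaxation peaks at (1.5, 0) with value 9.00; rounding to a feasible lattice point costs some objective.
(p,q)=(1,0): 3·1+2·0=3≤17, 6·1+6·0=6≤9, objective 6.
(p,q)=(0,1): 3·0+2·1=2≤17, 6·0+6·1=6≤9, objective 5.
(p,q)=(0,0): 3·0+2·0=0≤17, 6·0+6·0=0≤9, objective 0.
Maximum is 6 at (p,q)=(1,0).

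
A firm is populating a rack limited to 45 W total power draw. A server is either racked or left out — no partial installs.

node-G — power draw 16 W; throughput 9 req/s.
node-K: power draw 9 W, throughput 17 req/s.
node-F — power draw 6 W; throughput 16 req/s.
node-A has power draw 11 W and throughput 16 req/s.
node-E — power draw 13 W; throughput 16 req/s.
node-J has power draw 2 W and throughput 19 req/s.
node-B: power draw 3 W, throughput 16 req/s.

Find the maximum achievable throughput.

node-K + node-F + node-E + node-J + node-B: power draw 9 + 6 + 13 + 2 + 3 = 33 ≤ 45, throughput 17 + 16 + 16 + 19 + 16 = 84.
node-K + node-F + node-A + node-J + node-B: power draw 9 + 6 + 11 + 2 + 3 = 31 ≤ 45, throughput 17 + 16 + 16 + 19 + 16 = 84.
node-K + node-F + node-A + node-E + node-J + node-B: power draw 9 + 6 + 11 + 13 + 2 + 3 = 44 ≤ 45, throughput 17 + 16 + 16 + 16 + 19 + 16 = 100.
Best is node-K, node-F, node-A, node-E, node-J, and node-B with total throughput 100.

100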